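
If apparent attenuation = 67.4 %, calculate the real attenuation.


RA = AA · 0.8192
RA = 67.4 · 0.8192

55.2141 %


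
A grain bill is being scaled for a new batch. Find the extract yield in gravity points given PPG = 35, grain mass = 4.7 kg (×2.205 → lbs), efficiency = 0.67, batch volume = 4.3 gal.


points = lbs × PPG × eff / vol
lbs = 4.7 × 2.205 = 10.3635
points = 10.3635 × 35 × 0.67 / 4.3

56.5172 points


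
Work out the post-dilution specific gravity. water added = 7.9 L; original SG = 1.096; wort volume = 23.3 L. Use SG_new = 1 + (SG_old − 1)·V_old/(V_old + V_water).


pts = (1.096 − 1)·1000·23.3/(23.3 + 7.9) = 71.6923
SG_new = 1 + 71.6923/1000

1.0717


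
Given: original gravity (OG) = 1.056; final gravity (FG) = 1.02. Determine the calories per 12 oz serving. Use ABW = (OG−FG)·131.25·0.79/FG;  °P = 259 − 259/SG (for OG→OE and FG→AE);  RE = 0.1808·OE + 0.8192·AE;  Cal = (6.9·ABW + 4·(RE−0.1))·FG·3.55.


ABW = (1.056 − 1.02)·131.25·0.79/1.02 = 3.6596
OE = 259 − 259/1.056 = 13.7348 °P
AE = 259 − 259/1.02 = 5.0784 °P
RE = 0.1808·13.7348 + 0.8192·5.0784 = 6.6435 °P
Cal = (6.9·3.6596 + 4·(6.6435−0.1))·1.02·3.55

186.2099 kcal


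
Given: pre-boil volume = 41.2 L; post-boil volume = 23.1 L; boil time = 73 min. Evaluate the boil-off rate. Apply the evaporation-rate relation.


rate = (V_pre − V_post) / (t_min/60)
rate = (41.2 − 23.1) / (73/60)

14.8767 L/hr


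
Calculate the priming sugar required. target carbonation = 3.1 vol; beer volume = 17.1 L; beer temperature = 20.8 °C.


residual = 14.695·(0.01821 + 0.09011·e^(−0.04·T));  sugar = (target − residual)·4.0·V
residual = 14.695·(0.01821 + 0.09011·e^(−0.04·20.8)) = 0.8438
sugar = (3.1 − 0.8438)·4.0·17.1

154.3211 g


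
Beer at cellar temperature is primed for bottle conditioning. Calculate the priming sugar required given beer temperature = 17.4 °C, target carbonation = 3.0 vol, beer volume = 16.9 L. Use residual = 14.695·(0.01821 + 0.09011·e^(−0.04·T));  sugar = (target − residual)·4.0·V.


residual = 14.695·(0.01821 + 0.09011·e^(−0.04·17.4)) = 0.9278
sugar = (3.0 − 0.9278)·4.0·16.9

140.0812 g


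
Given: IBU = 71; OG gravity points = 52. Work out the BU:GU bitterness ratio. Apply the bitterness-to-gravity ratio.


BU:GU = IBU / OG_points
BU:GU = 71 / 52

1.3654


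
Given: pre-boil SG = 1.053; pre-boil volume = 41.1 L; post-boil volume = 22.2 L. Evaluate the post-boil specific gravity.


SG_post = 1 + (SG_pre − 1)·V_pre/V_post
pts_pre = (1.053 − 1)·1000 = 53.0000
pts_post = 53.0000·41.1/22.2 = 98.1216
SG_post = 1 + 98.1216/1000

1.0981


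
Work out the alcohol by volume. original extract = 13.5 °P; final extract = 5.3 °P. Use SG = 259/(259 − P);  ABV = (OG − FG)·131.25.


OG = 259/(259 − 13.5) = 1.0550
FG = 259/(259 − 5.3) = 1.0209
ABV = (1.0550 − 1.0209)·131.25

4.4755 % ABV


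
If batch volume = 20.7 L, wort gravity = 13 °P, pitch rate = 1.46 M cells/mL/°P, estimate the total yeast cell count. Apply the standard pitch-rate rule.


cells (billions) = rate · V_L · °P
cells = 1.46 · 20.7 · 13

392.8860 billion cells


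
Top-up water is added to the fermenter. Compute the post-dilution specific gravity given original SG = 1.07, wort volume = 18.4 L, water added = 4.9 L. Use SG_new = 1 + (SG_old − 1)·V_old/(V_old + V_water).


pts = (1.07 − 1)·1000·18.4/(18.4 + 4.9) = 55.2790
SG_new = 1 + 55.2790/1000

1.0553


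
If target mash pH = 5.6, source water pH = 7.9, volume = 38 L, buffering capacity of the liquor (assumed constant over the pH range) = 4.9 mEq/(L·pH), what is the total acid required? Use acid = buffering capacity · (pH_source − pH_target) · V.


acid = 4.9 · (7.9 − 5.6) · 38

428.2600 mEq


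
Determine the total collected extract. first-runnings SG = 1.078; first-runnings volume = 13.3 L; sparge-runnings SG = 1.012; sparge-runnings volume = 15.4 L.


total = Σ (SG_i − 1)·1000·V_i
first = (1.078 − 1)·1000·13.3 = 1037.4000
sparge = (1.012 − 1)·1000·15.4 = 184.8000
total = 1037.4000 + 184.8000

1222.2000 gravity·L


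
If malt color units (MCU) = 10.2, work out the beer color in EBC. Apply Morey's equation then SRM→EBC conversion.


SRM = 1.4922·MCU^0.6859;  EBC = SRM·1.97
SRM = 1.4922·10.2^0.6859 = 7.3388
EBC = 7.3388·1.97

14.4575 EBC


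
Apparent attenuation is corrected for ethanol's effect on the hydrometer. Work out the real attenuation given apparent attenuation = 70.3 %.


RA = AA · 0.8192
RA = 70.3 · 0.8192

57.5898 %


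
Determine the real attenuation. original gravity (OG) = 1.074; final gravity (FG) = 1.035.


AA = (OG−FG)/(OG−1)·100;  RA = AA·0.8192
AA = (1.074 − 1.035)/(1.074 − 1)·100 = 52.7027
RA = 52.7027·0.8192

43.1741 %


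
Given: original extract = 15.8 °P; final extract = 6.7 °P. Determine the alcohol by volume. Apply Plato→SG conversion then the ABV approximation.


SG = 259/(259 − P);  ABV = (OG − FG)·131.25
OG = 259/(259 − 15.8) = 1.0650
FG = 259/(259 − 6.7) = 1.0266
ABV = (1.0650 − 1.0266)·131.25

5.0415 % ABV


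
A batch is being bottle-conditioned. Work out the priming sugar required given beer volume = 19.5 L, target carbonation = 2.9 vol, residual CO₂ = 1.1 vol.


sugar = (target − residual)·4.0·V
sugar = (2.9 − 1.1)·4.0·19.5

140.4000 g


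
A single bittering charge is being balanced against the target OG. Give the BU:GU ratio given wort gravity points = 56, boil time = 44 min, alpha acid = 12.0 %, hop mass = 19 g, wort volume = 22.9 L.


U = 1.65·0.000125^(GP/1000)·(1−e^(−0.04t))/4.15;  IBU = (α/100)·m·U·1000/V;  BU:GU = IBU/GP
U = 1.65·0.000125^(56/1000)·(1−e^(−0.04·44))/4.15 = 0.1990
IBU = (12.0/100)·19·0.1990·1000/22.9 = 19.8139
BU:GU = 19.8139/56

0.3538


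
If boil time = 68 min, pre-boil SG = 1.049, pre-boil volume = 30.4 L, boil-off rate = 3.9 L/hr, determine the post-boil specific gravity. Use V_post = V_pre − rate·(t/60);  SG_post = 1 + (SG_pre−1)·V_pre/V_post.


V_post = 30.4 − 3.9·(68/60) = 25.9800
SG_post = 1 + (1.049 − 1)·30.4/25.9800

1.0573


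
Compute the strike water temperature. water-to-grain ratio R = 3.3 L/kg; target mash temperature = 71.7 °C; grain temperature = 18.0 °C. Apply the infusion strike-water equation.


T_strike = (0.41/R)·(T_mash − T_grain) + T_mash
T_strike = (0.41/3.3)·(71.7 − 18.0) + 71.7

78.3718 °C


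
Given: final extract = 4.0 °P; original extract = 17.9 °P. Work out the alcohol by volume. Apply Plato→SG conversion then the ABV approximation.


SG = 259/(259 − P);  ABV = (OG − FG)·131.25
OG = 259/(259 − 17.9) = 1.0742
FG = 259/(259 − 4.0) = 1.0157
ABV = (1.0742 − 1.0157)·131.25

7.6856 % ABV


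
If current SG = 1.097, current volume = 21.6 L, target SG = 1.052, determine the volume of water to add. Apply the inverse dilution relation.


V_water = V·((SG_curr − 1)/(SG_target − 1) − 1)
V_water = 21.6·((1.097 − 1)/(1.052 − 1) − 1)

18.6923 L


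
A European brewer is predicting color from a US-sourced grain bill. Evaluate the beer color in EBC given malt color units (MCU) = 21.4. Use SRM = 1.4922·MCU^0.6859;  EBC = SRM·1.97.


SRM = 1.4922·21.4^0.6859 = 12.1999
EBC = 12.1999·1.97

24.0339 EBC


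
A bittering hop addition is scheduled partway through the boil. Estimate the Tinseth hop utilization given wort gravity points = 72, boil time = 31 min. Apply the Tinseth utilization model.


U = 1.65·0.000125^(GP/1000) · (1 − e^(−0.04·t))/4.15
bigness = 1.65·0.000125^(72/1000) = 0.8639
boil_factor = (1 − e^(−0.04·31))/4.15 = 0.1712
U = 0.8639 · 0.1712

0.1479


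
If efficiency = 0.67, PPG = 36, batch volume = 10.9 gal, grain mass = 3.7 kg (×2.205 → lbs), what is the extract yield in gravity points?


points = lbs × PPG × eff / vol
lbs = 3.7 × 2.205 = 8.1585
points = 8.1585 × 36 × 0.67 / 10.9

18.0535 points


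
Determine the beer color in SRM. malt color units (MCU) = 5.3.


SRM = 1.4922 · MCU^0.6859
SRM = 1.4922 · 5.3^0.6859

4.6839 SRM


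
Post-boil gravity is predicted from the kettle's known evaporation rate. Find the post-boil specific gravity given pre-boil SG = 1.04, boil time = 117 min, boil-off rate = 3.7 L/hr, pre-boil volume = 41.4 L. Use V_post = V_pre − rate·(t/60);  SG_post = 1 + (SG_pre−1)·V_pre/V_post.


V_post = 41.4 − 3.7·(117/60) = 34.1850
SG_post = 1 + (1.04 − 1)·41.4/34.1850

1.0484


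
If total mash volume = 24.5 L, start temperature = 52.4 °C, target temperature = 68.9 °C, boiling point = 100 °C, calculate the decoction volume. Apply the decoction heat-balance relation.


V_dec = V_total·(T_target − T_start)/(T_boil − T_start)
V_dec = 24.5·(68.9 − 52.4)/(100 − 52.4)

8.4926 L


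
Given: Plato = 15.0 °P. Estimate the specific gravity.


SG = 259/(259 − P)
SG = 259/(259 − 15.0)

1.0615


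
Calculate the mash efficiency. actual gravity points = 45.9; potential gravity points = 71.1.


efficiency = actual / potential × 100
efficiency = 45.9 / 71.1 × 100

64.5570 %


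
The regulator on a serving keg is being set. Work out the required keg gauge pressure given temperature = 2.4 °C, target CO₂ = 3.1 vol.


psi = vols/(0.01821 + 0.09011·e^(−0.04·T)) − 14.695
psi = 3.1/(0.01821 + 0.09011·e^(−0.04·2.4)) − 14.695

16.2828 psi


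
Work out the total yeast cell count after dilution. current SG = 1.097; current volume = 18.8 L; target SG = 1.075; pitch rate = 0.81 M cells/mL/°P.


V_w = V·((SG_c−1)/(SG_t−1)−1);  °P = 259 − 259/SG_t;  cells = rate·(V+V_w)·°P
V_w = 18.8·((1.097−1)/(1.075−1)−1) = 5.5147
V_final = 18.8 + 5.5147 = 24.3147
°P = 259 − 259/1.075 = 18.0698
cells = 0.81·24.3147·18.0698

355.8819 billion cells


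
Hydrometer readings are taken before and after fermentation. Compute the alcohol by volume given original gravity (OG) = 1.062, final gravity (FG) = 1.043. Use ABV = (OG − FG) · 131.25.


ABV = (1.062 − 1.043) · 131.25

2.4938 % ABV


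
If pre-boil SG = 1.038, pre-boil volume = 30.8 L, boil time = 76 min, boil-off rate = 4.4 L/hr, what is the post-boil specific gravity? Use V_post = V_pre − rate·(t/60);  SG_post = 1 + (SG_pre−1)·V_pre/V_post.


V_post = 30.8 − 4.4·(76/60) = 25.2267
SG_post = 1 + (1.038 − 1)·30.8/25.2267

1.0464


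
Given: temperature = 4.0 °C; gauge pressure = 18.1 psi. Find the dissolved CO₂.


vols = (P + 14.695)·(0.01821 + 0.09011·e^(−0.04·T))
vols = (18.1 + 14.695)·(0.01821 + 0.09011·e^(−0.04·4.0))

3.1154 volumes


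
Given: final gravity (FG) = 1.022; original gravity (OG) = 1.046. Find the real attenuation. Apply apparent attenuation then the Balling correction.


AA = (OG−FG)/(OG−1)·100;  RA = AA·0.8192
AA = (1.046 − 1.022)/(1.046 − 1)·100 = 52.1739
RA = 52.1739·0.8192

42.7409 %


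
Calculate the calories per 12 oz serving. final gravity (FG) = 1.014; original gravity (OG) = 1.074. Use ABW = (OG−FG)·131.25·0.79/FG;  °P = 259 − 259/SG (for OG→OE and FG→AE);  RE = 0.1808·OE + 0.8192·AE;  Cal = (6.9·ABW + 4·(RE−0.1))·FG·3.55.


ABW = (1.074 − 1.014)·131.25·0.79/1.014 = 6.1354
OE = 259 − 259/1.074 = 17.8454 °P
AE = 259 − 259/1.014 = 3.5759 °P
RE = 0.1808·17.8454 + 0.8192·3.5759 = 6.1559 °P
Cal = (6.9·6.1354 + 4·(6.1559−0.1))·1.014·3.55

239.5867 kcal


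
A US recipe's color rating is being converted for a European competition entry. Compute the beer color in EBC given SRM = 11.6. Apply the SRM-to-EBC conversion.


EBC = SRM · 1.97
EBC = 11.6 · 1.97

22.8520 EBC


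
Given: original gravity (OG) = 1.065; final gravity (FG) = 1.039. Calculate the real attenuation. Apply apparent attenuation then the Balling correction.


AA = (OG−FG)/(OG−1)·100;  RA = AA·0.8192
AA = (1.065 − 1.039)/(1.065 − 1)·100 = 40.0000
RA = 40.0000·0.8192

32.7680 %


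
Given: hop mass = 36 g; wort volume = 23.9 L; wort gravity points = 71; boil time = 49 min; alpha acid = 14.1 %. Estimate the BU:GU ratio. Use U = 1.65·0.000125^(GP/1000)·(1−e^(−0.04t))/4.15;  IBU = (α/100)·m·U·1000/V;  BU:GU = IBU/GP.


U = 1.65·0.000125^(71/1000)·(1−e^(−0.04·49))/4.15 = 0.1805
IBU = (14.1/100)·36·0.1805·1000/23.9 = 38.3270
BU:GU = 38.3270/71

0.5398


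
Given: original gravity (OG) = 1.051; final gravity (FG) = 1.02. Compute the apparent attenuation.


AA = (OG − FG)/(OG − 1) · 100
AA = (1.051 − 1.02)/(1.051 − 1) · 100

60.7843 %


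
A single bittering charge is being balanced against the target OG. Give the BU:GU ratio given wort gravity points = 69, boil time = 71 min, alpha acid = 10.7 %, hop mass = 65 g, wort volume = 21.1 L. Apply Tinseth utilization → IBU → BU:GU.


U = 1.65·0.000125^(GP/1000)·(1−e^(−0.04t))/4.15;  IBU = (α/100)·m·U·1000/V;  BU:GU = IBU/GP
U = 1.65·0.000125^(69/1000)·(1−e^(−0.04·71))/4.15 = 0.2014
IBU = (10.7/100)·65·0.2014·1000/21.1 = 66.3731
BU:GU = 66.3731/69

0.9619


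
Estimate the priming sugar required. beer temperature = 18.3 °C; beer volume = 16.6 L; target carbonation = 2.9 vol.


residual = 14.695·(0.01821 + 0.09011·e^(−0.04·T));  sugar = (target − residual)·4.0·V
residual = 14.695·(0.01821 + 0.09011·e^(−0.04·18.3)) = 0.9044
sugar = (2.9 − 0.9044)·4.0·16.6

132.5046 g


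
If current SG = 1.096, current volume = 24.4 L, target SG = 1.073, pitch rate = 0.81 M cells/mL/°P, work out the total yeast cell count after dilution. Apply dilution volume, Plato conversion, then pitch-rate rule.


V_w = V·((SG_c−1)/(SG_t−1)−1);  °P = 259 − 259/SG_t;  cells = rate·(V+V_w)·°P
V_w = 24.4·((1.096−1)/(1.073−1)−1) = 7.6877
V_final = 24.4 + 7.6877 = 32.0877
°P = 259 − 259/1.073 = 17.6207
cells = 0.81·32.0877·17.6207

457.9796 billion cells


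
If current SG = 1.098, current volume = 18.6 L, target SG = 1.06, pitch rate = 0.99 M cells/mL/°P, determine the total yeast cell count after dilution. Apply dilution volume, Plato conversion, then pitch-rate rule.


V_w = V·((SG_c−1)/(SG_t−1)−1);  °P = 259 − 259/SG_t;  cells = rate·(V+V_w)·°P
V_w = 18.6·((1.098−1)/(1.06−1)−1) = 11.7800
V_final = 18.6 + 11.7800 = 30.3800
°P = 259 − 259/1.06 = 14.6604
cells = 0.99·30.3800·14.6604

440.9284 billion cells


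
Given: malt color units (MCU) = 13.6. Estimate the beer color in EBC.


SRM = 1.4922·MCU^0.6859;  EBC = SRM·1.97
SRM = 1.4922·13.6^0.6859 = 8.9397
EBC = 8.9397·1.97

17.6111 EBC


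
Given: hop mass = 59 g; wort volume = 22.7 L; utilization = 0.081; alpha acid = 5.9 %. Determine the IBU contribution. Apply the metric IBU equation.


IBU = (α/100)·mass·U·1000 / V
IBU = (5.9/100)·59·0.081·1000 / 22.7

12.4212 IBU


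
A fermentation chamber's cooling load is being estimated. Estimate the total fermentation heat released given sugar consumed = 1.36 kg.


Q = m_sugar · 590 kJ/kg
Q = 1.36 · 590

802.4000 kJ


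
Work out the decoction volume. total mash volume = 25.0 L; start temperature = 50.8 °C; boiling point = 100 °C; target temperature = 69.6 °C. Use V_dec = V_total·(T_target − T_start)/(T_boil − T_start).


V_dec = 25.0·(69.6 − 50.8)/(100 − 50.8)

9.5528 L


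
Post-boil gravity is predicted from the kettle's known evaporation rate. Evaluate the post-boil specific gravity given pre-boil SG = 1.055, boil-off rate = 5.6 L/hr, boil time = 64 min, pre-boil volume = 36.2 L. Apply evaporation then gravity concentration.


V_post = V_pre − rate·(t/60);  SG_post = 1 + (SG_pre−1)·V_pre/V_post
V_post = 36.2 − 5.6·(64/60) = 30.2267
SG_post = 1 + (1.055 − 1)·36.2/30.2267

1.0659


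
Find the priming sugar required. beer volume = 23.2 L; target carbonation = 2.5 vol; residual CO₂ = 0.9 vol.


sugar = (target − residual)·4.0·V
sugar = (2.5 − 0.9)·4.0·23.2

148.4800 g


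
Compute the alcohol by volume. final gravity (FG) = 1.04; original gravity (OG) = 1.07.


ABV = (OG − FG) · 131.25
ABV = (1.07 − 1.04) · 131.25

3.9375 % ABV


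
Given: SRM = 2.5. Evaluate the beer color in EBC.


EBC = SRM · 1.97
EBC = 2.5 · 1.97

4.9250 EBC


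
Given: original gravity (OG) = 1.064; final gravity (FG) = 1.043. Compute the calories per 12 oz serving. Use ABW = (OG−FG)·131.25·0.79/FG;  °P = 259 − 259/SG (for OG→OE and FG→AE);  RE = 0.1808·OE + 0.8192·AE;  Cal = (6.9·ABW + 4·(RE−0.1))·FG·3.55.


ABW = (1.064 − 1.043)·131.25·0.79/1.043 = 2.0877
OE = 259 − 259/1.064 = 15.5789 °P
AE = 259 − 259/1.043 = 10.6779 °P
RE = 0.1808·15.5789 + 0.8192·10.6779 = 11.5640 °P
Cal = (6.9·2.0877 + 4·(11.5640−0.1))·1.043·3.55

223.1246 kcal


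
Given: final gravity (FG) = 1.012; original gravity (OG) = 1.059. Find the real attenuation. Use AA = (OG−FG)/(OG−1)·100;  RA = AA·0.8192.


AA = (1.059 − 1.012)/(1.059 − 1)·100 = 79.6610
RA = 79.6610·0.8192

65.2583 %


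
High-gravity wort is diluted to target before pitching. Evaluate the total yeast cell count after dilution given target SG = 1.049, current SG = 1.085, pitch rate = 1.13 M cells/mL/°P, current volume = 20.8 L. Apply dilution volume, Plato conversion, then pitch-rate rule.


V_w = V·((SG_c−1)/(SG_t−1)−1);  °P = 259 − 259/SG_t;  cells = rate·(V+V_w)·°P
V_w = 20.8·((1.085−1)/(1.049−1)−1) = 15.2816
V_final = 20.8 + 15.2816 = 36.0816
°P = 259 − 259/1.049 = 12.0982
cells = 1.13·36.0816·12.0982

493.2703 billion cells


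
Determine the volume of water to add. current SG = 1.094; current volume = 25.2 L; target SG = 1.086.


V_water = V·((SG_curr − 1)/(SG_target − 1) − 1)
V_water = 25.2·((1.094 − 1)/(1.086 − 1) − 1)

2.3442 L


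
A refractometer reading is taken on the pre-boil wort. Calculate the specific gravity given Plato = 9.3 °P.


SG = 259/(259 − P)
SG = 259/(259 − 9.3)

1.0372


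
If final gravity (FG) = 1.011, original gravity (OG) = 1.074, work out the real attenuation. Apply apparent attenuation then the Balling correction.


AA = (OG−FG)/(OG−1)·100;  RA = AA·0.8192
AA = (1.074 − 1.011)/(1.074 − 1)·100 = 85.1351
RA = 85.1351·0.8192

69.7427 %


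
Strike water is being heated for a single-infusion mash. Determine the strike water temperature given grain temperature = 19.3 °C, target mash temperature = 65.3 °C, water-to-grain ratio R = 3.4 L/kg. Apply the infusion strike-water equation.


T_strike = (0.41/R)·(T_mash − T_grain) + T_mash
T_strike = (0.41/3.4)·(65.3 − 19.3) + 65.3

70.8471 °C


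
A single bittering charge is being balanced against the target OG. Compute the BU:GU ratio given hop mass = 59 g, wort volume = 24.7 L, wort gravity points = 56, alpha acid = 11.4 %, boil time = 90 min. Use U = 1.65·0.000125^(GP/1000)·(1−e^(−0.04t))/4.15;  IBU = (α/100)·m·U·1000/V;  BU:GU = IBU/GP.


U = 1.65·0.000125^(56/1000)·(1−e^(−0.04·90))/4.15 = 0.2338
IBU = (11.4/100)·59·0.2338·1000/24.7 = 63.6636
BU:GU = 63.6636/56

1.1368


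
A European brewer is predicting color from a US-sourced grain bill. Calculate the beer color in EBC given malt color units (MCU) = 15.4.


SRM = 1.4922·MCU^0.6859;  EBC = SRM·1.97
SRM = 1.4922·15.4^0.6859 = 9.7353
EBC = 9.7353·1.97

19.1785 EBC


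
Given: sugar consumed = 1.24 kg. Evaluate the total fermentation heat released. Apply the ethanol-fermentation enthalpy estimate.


Q = m_sugar · 590 kJ/kg
Q = 1.24 · 590

731.6000 kJ


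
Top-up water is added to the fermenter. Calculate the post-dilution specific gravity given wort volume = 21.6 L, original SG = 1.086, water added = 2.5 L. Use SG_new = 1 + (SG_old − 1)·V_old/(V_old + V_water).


pts = (1.086 − 1)·1000·21.6/(21.6 + 2.5) = 77.0788
SG_new = 1 + 77.0788/1000

1.0771


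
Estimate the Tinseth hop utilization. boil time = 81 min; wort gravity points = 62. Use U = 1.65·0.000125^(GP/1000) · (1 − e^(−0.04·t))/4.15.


bigness = 1.65·0.000125^(62/1000) = 0.9451
boil_factor = (1 − e^(−0.04·81))/4.15 = 0.2315
U = 0.9451 · 0.2315

0.2188


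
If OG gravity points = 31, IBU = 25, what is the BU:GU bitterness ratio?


BU:GU = IBU / OG_points
BU:GU = 25 / 31

0.8065


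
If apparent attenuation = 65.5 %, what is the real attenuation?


RA = AA · 0.8192
RA = 65.5 · 0.8192

53.6576 %


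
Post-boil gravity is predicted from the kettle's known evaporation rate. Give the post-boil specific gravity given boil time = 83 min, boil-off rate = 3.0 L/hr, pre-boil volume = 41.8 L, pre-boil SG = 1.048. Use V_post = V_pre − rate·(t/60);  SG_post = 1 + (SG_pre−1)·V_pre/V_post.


V_post = 41.8 − 3.0·(83/60) = 37.6500
SG_post = 1 + (1.048 − 1)·41.8/37.6500

1.0533


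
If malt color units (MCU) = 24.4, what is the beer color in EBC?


SRM = 1.4922·MCU^0.6859;  EBC = SRM·1.97
SRM = 1.4922·24.4^0.6859 = 13.3487
EBC = 13.3487·1.97

26.2969 EBC


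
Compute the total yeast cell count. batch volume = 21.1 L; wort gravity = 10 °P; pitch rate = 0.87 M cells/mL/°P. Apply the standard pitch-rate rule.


cells (billions) = rate · V_L · °P
cells = 0.87 · 21.1 · 10

183.5700 billion cells


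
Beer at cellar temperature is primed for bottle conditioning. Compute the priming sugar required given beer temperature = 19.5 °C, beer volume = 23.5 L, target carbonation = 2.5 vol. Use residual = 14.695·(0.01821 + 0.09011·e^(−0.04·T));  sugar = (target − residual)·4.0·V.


residual = 14.695·(0.01821 + 0.09011·e^(−0.04·19.5)) = 0.8746
sugar = (2.5 − 0.8746)·4.0·23.5

152.7874 g


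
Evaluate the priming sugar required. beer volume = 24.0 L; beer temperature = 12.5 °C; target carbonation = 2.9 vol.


residual = 14.695·(0.01821 + 0.09011·e^(−0.04·T));  sugar = (target − residual)·4.0·V
residual = 14.695·(0.01821 + 0.09011·e^(−0.04·12.5)) = 1.0707
sugar = (2.9 − 1.0707)·4.0·24.0

175.6086 g


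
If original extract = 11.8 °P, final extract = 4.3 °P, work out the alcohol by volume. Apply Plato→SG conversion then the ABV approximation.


SG = 259/(259 − P);  ABV = (OG − FG)·131.25
OG = 259/(259 − 11.8) = 1.0477
FG = 259/(259 − 4.3) = 1.0169
ABV = (1.0477 − 1.0169)·131.25

4.0493 % ABV


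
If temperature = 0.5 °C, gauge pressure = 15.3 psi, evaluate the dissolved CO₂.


vols = (P + 14.695)·(0.01821 + 0.09011·e^(−0.04·T))
vols = (15.3 + 14.695)·(0.01821 + 0.09011·e^(−0.04·0.5))

3.1955 volumes


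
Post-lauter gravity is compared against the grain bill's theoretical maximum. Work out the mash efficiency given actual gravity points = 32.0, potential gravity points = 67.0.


efficiency = actual / potential × 100
efficiency = 32.0 / 67.0 × 100

47.7612 %


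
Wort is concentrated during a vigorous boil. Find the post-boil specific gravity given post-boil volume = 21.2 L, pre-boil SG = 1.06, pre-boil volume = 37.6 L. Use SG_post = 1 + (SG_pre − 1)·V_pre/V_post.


pts_pre = (1.06 − 1)·1000 = 60.0000
pts_post = 60.0000·37.6/21.2 = 106.4151
SG_post = 1 + 106.4151/1000

1.1064


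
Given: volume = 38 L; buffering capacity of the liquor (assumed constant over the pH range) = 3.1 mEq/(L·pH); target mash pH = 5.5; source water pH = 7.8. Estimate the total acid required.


acid = buffering capacity · (pH_source − pH_target) · V
acid = 3.1 · (7.8 − 5.5) · 38

270.9400 mEq


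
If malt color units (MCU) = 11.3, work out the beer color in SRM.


SRM = 1.4922 · MCU^0.6859
SRM = 1.4922 · 11.3^0.6859

7.8729 SRM


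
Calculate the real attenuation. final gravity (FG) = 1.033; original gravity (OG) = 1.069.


AA = (OG−FG)/(OG−1)·100;  RA = AA·0.8192
AA = (1.069 − 1.033)/(1.069 − 1)·100 = 52.1739
RA = 52.1739·0.8192

42.7409 %


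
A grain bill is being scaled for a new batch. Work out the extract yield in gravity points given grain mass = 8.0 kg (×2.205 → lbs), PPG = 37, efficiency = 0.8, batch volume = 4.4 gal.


points = lbs × PPG × eff / vol
lbs = 8.0 × 2.205 = 17.6400
points = 17.6400 × 37 × 0.8 / 4.4

118.6691 points


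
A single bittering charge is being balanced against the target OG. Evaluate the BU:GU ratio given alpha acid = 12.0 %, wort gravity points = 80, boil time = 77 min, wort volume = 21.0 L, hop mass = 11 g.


U = 1.65·0.000125^(GP/1000)·(1−e^(−0.04t))/4.15;  IBU = (α/100)·m·U·1000/V;  BU:GU = IBU/GP
U = 1.65·0.000125^(80/1000)·(1−e^(−0.04·77))/4.15 = 0.1848
IBU = (12.0/100)·11·0.1848·1000/21.0 = 11.6174
BU:GU = 11.6174/80

0.1452


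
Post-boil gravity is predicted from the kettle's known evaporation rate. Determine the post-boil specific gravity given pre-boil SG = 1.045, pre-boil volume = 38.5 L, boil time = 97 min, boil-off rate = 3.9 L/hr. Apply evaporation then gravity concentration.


V_post = V_pre − rate·(t/60);  SG_post = 1 + (SG_pre−1)·V_pre/V_post
V_post = 38.5 − 3.9·(97/60) = 32.1950
SG_post = 1 + (1.045 − 1)·38.5/32.1950

1.0538


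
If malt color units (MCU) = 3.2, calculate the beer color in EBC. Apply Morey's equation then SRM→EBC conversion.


SRM = 1.4922·MCU^0.6859;  EBC = SRM·1.97
SRM = 1.4922·3.2^0.6859 = 3.3137
EBC = 3.3137·1.97

6.5279 EBC


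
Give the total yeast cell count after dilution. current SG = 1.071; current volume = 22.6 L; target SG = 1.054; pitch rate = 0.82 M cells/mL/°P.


V_w = V·((SG_c−1)/(SG_t−1)−1);  °P = 259 − 259/SG_t;  cells = rate·(V+V_w)·°P
V_w = 22.6·((1.071−1)/(1.054−1)−1) = 7.1148
V_final = 22.6 + 7.1148 = 29.7148
°P = 259 − 259/1.054 = 13.2694
cells = 0.82·29.7148·13.2694

323.3254 billion cells


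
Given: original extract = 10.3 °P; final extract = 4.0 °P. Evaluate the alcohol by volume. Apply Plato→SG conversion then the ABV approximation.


SG = 259/(259 − P);  ABV = (OG − FG)·131.25
OG = 259/(259 − 10.3) = 1.0414
FG = 259/(259 − 4.0) = 1.0157
ABV = (1.0414 − 1.0157)·131.25

3.3769 % ABV


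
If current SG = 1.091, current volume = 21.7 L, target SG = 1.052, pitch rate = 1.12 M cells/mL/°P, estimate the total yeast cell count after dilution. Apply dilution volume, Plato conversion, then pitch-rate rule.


V_w = V·((SG_c−1)/(SG_t−1)−1);  °P = 259 − 259/SG_t;  cells = rate·(V+V_w)·°P
V_w = 21.7·((1.091−1)/(1.052−1)−1) = 16.2750
V_final = 21.7 + 16.2750 = 37.9750
°P = 259 − 259/1.052 = 12.8023
cells = 1.12·37.9750·12.8023

544.5066 billion cells


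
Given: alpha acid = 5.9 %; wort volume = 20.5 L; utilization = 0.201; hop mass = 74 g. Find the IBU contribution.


IBU = (α/100)·mass·U·1000 / V
IBU = (5.9/100)·74·0.201·1000 / 20.5

42.8081 IBU


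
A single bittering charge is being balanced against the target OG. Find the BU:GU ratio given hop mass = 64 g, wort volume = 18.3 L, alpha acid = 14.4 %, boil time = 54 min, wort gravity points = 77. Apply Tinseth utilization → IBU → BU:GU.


U = 1.65·0.000125^(GP/1000)·(1−e^(−0.04t))/4.15;  IBU = (α/100)·m·U·1000/V;  BU:GU = IBU/GP
U = 1.65·0.000125^(77/1000)·(1−e^(−0.04·54))/4.15 = 0.1761
IBU = (14.4/100)·64·0.1761·1000/18.3 = 88.6692
BU:GU = 88.6692/77

1.1515


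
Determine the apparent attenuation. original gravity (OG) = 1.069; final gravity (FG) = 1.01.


AA = (OG − FG)/(OG − 1) · 100
AA = (1.069 − 1.01)/(1.069 − 1) · 100

85.5072 %


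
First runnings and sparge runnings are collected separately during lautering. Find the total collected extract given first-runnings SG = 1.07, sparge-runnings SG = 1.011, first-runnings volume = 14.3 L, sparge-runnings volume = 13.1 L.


total = Σ (SG_i − 1)·1000·V_i
first = (1.07 − 1)·1000·14.3 = 1001.0000
sparge = (1.011 − 1)·1000·13.1 = 144.1000
total = 1001.0000 + 144.1000

1145.1000 gravity·L


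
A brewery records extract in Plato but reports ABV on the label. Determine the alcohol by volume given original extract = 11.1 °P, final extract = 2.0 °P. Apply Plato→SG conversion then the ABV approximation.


SG = 259/(259 − P);  ABV = (OG − FG)·131.25
OG = 259/(259 − 11.1) = 1.0448
FG = 259/(259 − 2.0) = 1.0078
ABV = (1.0448 − 1.0078)·131.25

4.8555 % ABV


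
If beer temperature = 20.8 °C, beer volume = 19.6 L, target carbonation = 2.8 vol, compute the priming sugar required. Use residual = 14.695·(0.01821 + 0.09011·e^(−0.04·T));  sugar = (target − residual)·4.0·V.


residual = 14.695·(0.01821 + 0.09011·e^(−0.04·20.8)) = 0.8438
sugar = (2.8 − 0.8438)·4.0·19.6

153.3626 g


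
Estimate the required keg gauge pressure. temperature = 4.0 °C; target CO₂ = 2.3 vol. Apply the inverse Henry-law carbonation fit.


psi = vols/(0.01821 + 0.09011·e^(−0.04·T)) − 14.695
psi = 2.3/(0.01821 + 0.09011·e^(−0.04·4.0)) − 14.695

9.5164 psi


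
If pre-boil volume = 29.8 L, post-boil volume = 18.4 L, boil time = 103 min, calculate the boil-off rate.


rate = (V_pre − V_post) / (t_min/60)
rate = (29.8 − 18.4) / (103/60)

6.6408 L/hr


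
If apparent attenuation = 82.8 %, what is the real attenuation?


RA = AA · 0.8192
RA = 82.8 · 0.8192

67.8298 %


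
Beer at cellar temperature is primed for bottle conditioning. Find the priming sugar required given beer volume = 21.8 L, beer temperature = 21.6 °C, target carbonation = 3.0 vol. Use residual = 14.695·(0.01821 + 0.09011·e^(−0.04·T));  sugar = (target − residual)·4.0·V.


residual = 14.695·(0.01821 + 0.09011·e^(−0.04·21.6)) = 0.8257
sugar = (3.0 − 0.8257)·4.0·21.8

189.5993 g


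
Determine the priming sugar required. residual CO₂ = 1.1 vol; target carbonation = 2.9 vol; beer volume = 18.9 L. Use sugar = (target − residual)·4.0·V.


sugar = (2.9 − 1.1)·4.0·18.9

136.0800 g


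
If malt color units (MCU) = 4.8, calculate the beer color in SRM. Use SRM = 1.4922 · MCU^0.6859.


SRM = 1.4922 · 4.8^0.6859

4.3761 SRM


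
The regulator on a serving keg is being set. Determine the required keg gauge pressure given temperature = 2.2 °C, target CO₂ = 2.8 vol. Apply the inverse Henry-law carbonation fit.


psi = vols/(0.01821 + 0.09011·e^(−0.04·T)) − 14.695
psi = 2.8/(0.01821 + 0.09011·e^(−0.04·2.2)) − 14.695

13.1023 psi


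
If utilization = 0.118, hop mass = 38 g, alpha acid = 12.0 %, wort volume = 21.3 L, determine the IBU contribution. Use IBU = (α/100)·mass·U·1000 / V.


IBU = (12.0/100)·38·0.118·1000 / 21.3

25.2620 IBU


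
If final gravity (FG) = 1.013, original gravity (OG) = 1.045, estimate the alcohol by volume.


ABV = (OG − FG) · 131.25
ABV = (1.045 − 1.013) · 131.25

4.2000 % ABV


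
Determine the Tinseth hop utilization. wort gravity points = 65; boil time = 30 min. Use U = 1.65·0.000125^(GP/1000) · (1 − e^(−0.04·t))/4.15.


bigness = 1.65·0.000125^(65/1000) = 0.9200
boil_factor = (1 − e^(−0.04·30))/4.15 = 0.1684
U = 0.9200 · 0.1684

0.1549


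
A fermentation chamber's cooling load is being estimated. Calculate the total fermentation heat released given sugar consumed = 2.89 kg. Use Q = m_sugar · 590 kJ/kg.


Q = 2.89 · 590

1705.1000 kJ


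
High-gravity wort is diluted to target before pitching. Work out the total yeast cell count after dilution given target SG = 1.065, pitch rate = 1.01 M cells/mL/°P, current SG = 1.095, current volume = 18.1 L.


V_w = V·((SG_c−1)/(SG_t−1)−1);  °P = 259 − 259/SG_t;  cells = rate·(V+V_w)·°P
V_w = 18.1·((1.095−1)/(1.065−1)−1) = 8.3538
V_final = 18.1 + 8.3538 = 26.4538
°P = 259 − 259/1.065 = 15.8075
cells = 1.01·26.4538·15.8075

422.3512 billion cells


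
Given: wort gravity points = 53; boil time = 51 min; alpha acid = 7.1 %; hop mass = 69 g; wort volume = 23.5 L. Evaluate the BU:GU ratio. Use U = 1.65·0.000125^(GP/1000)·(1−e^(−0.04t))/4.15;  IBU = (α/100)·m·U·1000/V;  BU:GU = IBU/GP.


U = 1.65·0.000125^(53/1000)·(1−e^(−0.04·51))/4.15 = 0.2148
IBU = (7.1/100)·69·0.2148·1000/23.5 = 44.7833
BU:GU = 44.7833/53

0.8450


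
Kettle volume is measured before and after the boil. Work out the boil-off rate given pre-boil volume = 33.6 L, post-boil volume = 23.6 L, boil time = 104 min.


rate = (V_pre − V_post) / (t_min/60)
rate = (33.6 − 23.6) / (104/60)

5.7692 L/hr


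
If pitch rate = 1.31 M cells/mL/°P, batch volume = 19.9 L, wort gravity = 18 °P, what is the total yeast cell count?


cells (billions) = rate · V_L · °P
cells = 1.31 · 19.9 · 18

469.2420 billion cells


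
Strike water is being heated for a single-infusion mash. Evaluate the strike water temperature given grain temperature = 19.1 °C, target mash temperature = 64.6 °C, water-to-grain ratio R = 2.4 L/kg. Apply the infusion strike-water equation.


T_strike = (0.41/R)·(T_mash − T_grain) + T_mash
T_strike = (0.41/2.4)·(64.6 − 19.1) + 64.6

72.3729 °C


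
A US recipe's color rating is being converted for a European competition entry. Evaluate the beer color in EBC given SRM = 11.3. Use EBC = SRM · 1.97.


EBC = 11.3 · 1.97

22.2610 EBC


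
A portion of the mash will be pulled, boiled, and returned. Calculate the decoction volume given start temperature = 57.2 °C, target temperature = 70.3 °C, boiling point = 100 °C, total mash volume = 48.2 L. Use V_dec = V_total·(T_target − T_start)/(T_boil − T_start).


V_dec = 48.2·(70.3 − 57.2)/(100 − 57.2)

14.7528 L


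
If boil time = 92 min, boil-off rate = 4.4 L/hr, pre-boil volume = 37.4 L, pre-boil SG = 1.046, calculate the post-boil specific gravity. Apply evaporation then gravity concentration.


V_post = V_pre − rate·(t/60);  SG_post = 1 + (SG_pre−1)·V_pre/V_post
V_post = 37.4 − 4.4·(92/60) = 30.6533
SG_post = 1 + (1.046 − 1)·37.4/30.6533

1.0561


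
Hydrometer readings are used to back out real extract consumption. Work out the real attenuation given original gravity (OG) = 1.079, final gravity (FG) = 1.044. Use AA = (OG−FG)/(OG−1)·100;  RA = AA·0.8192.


AA = (1.079 − 1.044)/(1.079 − 1)·100 = 44.3038
RA = 44.3038·0.8192

36.2937 %


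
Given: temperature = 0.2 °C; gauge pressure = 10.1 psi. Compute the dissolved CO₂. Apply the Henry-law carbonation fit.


vols = (P + 14.695)·(0.01821 + 0.09011·e^(−0.04·T))
vols = (10.1 + 14.695)·(0.01821 + 0.09011·e^(−0.04·0.2))

2.6680 volumes


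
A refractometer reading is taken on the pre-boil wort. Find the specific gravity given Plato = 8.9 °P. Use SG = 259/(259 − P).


SG = 259/(259 − 8.9)

1.0356


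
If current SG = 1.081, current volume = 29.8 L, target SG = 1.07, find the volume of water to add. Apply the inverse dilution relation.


V_water = V·((SG_curr − 1)/(SG_target − 1) − 1)
V_water = 29.8·((1.081 − 1)/(1.07 − 1) − 1)

4.6829 L


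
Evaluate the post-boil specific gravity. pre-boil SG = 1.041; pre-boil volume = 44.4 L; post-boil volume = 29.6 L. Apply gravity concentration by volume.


SG_post = 1 + (SG_pre − 1)·V_pre/V_post
pts_pre = (1.041 − 1)·1000 = 41.0000
pts_post = 41.0000·44.4/29.6 = 61.5000
SG_post = 1 + 61.5000/1000

1.0615


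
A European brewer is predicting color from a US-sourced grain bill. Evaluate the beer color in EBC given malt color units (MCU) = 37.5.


SRM = 1.4922·MCU^0.6859;  EBC = SRM·1.97
SRM = 1.4922·37.5^0.6859 = 17.9248
EBC = 17.9248·1.97

35.3119 EBC


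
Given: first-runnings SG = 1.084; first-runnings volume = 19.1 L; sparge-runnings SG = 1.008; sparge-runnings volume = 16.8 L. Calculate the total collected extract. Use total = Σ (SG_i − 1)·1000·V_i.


first = (1.084 − 1)·1000·19.1 = 1604.4000
sparge = (1.008 − 1)·1000·16.8 = 134.4000
total = 1604.4000 + 134.4000

1738.8000 gravity·L


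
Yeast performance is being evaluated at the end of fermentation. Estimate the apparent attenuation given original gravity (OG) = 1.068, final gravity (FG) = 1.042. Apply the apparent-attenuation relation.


AA = (OG − FG)/(OG − 1) · 100
AA = (1.068 − 1.042)/(1.068 − 1) · 100

38.2353 %


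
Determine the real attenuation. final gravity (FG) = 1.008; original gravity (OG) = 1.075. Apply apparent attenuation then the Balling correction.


AA = (OG−FG)/(OG−1)·100;  RA = AA·0.8192
AA = (1.075 − 1.008)/(1.075 − 1)·100 = 89.3333
RA = 89.3333·0.8192

73.1819 %


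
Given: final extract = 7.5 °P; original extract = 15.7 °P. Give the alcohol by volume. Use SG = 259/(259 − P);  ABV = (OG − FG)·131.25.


OG = 259/(259 − 15.7) = 1.0645
FG = 259/(259 − 7.5) = 1.0298
ABV = (1.0645 − 1.0298)·131.25

4.5555 % ABV


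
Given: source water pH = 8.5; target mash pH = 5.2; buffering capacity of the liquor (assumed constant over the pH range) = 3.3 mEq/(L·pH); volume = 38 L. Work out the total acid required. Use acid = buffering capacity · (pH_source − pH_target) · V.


acid = 3.3 · (8.5 − 5.2) · 38

413.8200 mEq


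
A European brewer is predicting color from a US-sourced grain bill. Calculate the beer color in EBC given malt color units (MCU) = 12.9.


SRM = 1.4922·MCU^0.6859;  EBC = SRM·1.97
SRM = 1.4922·12.9^0.6859 = 8.6215
EBC = 8.6215·1.97

16.9843 EBC


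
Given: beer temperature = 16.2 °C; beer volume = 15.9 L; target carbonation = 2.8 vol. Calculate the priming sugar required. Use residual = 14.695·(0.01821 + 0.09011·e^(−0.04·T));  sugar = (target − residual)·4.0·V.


residual = 14.695·(0.01821 + 0.09011·e^(−0.04·16.2)) = 0.9603
sugar = (2.8 − 0.9603)·4.0·15.9

117.0078 g


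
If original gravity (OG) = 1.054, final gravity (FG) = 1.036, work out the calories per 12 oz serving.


ABW = (OG−FG)·131.25·0.79/FG;  °P = 259 − 259/SG (for OG→OE and FG→AE);  RE = 0.1808·OE + 0.8192·AE;  Cal = (6.9·ABW + 4·(RE−0.1))·FG·3.55
ABW = (1.054 − 1.036)·131.25·0.79/1.036 = 1.8015
OE = 259 − 259/1.054 = 13.2694 °P
AE = 259 − 259/1.036 = 9.0000 °P
RE = 0.1808·13.2694 + 0.8192·9.0000 = 9.7719 °P
Cal = (6.9·1.8015 + 4·(9.7719−0.1))·1.036·3.55

188.0024 kcal


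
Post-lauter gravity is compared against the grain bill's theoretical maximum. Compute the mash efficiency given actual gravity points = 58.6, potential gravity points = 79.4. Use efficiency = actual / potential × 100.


efficiency = 58.6 / 79.4 × 100

73.8035 %


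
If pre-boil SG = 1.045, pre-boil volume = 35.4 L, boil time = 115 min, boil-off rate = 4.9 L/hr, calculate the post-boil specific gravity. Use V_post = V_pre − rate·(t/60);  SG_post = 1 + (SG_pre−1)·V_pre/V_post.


V_post = 35.4 − 4.9·(115/60) = 26.0083
SG_post = 1 + (1.045 − 1)·35.4/26.0083

1.0612


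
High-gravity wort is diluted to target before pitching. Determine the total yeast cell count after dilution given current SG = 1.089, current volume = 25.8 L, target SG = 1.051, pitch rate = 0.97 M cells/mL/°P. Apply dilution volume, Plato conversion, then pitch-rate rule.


V_w = V·((SG_c−1)/(SG_t−1)−1);  °P = 259 − 259/SG_t;  cells = rate·(V+V_w)·°P
V_w = 25.8·((1.089−1)/(1.051−1)−1) = 19.2235
V_final = 25.8 + 19.2235 = 45.0235
°P = 259 − 259/1.051 = 12.5680
cells = 0.97·45.0235·12.5680

548.8814 billion cells


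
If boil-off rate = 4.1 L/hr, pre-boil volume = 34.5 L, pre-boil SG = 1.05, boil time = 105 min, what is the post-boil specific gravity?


V_post = V_pre − rate·(t/60);  SG_post = 1 + (SG_pre−1)·V_pre/V_post
V_post = 34.5 − 4.1·(105/60) = 27.3250
SG_post = 1 + (1.05 − 1)·34.5/27.3250

1.0631


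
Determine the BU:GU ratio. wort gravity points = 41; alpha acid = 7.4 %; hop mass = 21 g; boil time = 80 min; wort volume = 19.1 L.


U = 1.65·0.000125^(GP/1000)·(1−e^(−0.04t))/4.15;  IBU = (α/100)·m·U·1000/V;  BU:GU = IBU/GP
U = 1.65·0.000125^(41/1000)·(1−e^(−0.04·80))/4.15 = 0.2638
IBU = (7.4/100)·21·0.2638·1000/19.1 = 21.4661
BU:GU = 21.4661/41

0.5236
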